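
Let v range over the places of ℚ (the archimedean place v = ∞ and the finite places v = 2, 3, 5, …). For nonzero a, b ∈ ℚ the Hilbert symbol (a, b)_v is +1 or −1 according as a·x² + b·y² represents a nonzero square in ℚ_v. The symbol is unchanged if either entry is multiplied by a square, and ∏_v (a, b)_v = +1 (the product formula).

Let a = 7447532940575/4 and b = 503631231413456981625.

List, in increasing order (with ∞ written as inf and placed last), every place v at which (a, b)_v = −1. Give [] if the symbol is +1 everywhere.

[3, 5, 7, 13, 19, 23]

Mod squares: a ≡ 39767, b ≡ 5865. Check v ∈ {∞, 2, 3, 5, 7, 13, 17, 19, 23}.
v=∞: 39767 > 0 and 5865 > 0  ⇒  (a,b)_∞ = +1.
v=3: a=3^0·(≡2), b=3^1·(≡2) mod 3; (2|3)=-1, (2|3)=-1; (−1)^{0·1·1}·(-1)^1·(-1)^0 = -1.
v=19: a=19^1·(≡14), b=19^2·(≡15) mod 19; (14|19)=-1, (15|19)=-1; (−1)^{1·2·9}·(-1)^2·(-1)^1 = -1.
v=23: a=23^3·(≡9), b=23^5·(≡16) mod 23; (9|23)=+1, (16|23)=+1; (−1)^{3·5·11}·(+1)^5·(+1)^3 = -1.
v=7: a=7^3·(≡4), b=7^6·(≡6) mod 7; (4|7)=+1, (6|7)=-1; (−1)^{3·6·3}·(+1)^6·(-1)^3 = -1.
v=2: v_2(a)=-2, v_2(b)=0; units ≡ 7, 1 (mod 8); ε·ε+αω+βω = 1·0+-2·0+0·0 ≡ 0  ⇒  (a,b)_2 = +1.
v=5: a=5^2·(≡2), b=5^3·(≡3) mod 5; (2|5)=-1, (3|5)=-1; (−1)^{2·3·2}·(-1)^3·(-1)^2 = -1.
v=13: a=13^1·(≡3), b=13^0·(≡11) mod 13; (3|13)=+1, (11|13)=-1; (−1)^{1·0·6}·(+1)^0·(-1)^1 = -1.
v=17: a=17^2·(≡2), b=17^3·(≡14) mod 17; (2|17)=+1, (14|17)=-1; (−1)^{2·3·8}·(+1)^3·(-1)^2 = +1.
Ram(39767, 5865) = {3, 5, 7, 13, 19, 23}; no ℚ_3-point on the conic.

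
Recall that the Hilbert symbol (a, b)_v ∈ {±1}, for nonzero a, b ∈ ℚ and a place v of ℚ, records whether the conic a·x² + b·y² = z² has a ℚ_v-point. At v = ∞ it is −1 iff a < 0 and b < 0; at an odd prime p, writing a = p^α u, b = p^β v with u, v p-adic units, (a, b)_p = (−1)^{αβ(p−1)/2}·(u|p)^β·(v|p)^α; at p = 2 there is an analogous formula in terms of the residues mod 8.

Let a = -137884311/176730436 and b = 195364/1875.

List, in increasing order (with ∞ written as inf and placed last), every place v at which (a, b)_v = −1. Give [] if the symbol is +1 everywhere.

(a, b) ≡ (-31, 3) mod (ℚ^×)²; places V = {2, 3, 5, 13, 17, 19, 23, 31, 37, ∞}.
(a,b)_37: α=2, u≡18; β=0, v≡12 (mod 37); (18|37)=-1, (12|37)=+1; sign (−1)^0·-1^0·+1^2 = +1.
(a,b)_17: α=-4, u≡11; β=2, v≡6 (mod 17); (11|17)=-1, (6|17)=-1; sign (−1)^0·-1^2·-1^-4 = +1.
(a,b)_23: α=-2, u≡5; β=0, v≡4 (mod 23); (5|23)=-1, (4|23)=+1; sign (−1)^0·-1^0·+1^-2 = +1.
(a,b)_3: α=2, u≡2; β=-1, v≡1 (mod 3); (2|3)=-1, (1|3)=+1; sign (−1)^0·-1^-1·+1^2 = -1.
(a,b)_13: α=0, u≡6; β=2, v≡4 (mod 13); (6|13)=-1, (4|13)=+1; sign (−1)^0·-1^2·+1^0 = +1.
(a,b)_5: α=0, u≡4; β=-4, v≡3 (mod 5); (4|5)=+1, (3|5)=-1; sign (−1)^0·+1^-4·-1^0 = +1.
(a,b)_19: α=2, u≡16; β=0, v≡18 (mod 19); (16|19)=+1, (18|19)=-1; sign (−1)^0·+1^0·-1^2 = +1.
(a,b)_31: α=1, u≡26; β=0, v≡27 (mod 31); (26|31)=-1, (27|31)=-1; sign (−1)^0·-1^0·-1^1 = -1.
(a,b)_∞: sgn(-31)=−, sgn(3)=+, so +1.
(a,b)_2: α=-2, β=2; u≡1, v≡3 (mod 8); ε(u)ε(v)=0·1, αω(v)=-2·1, βω(u)=2·0; sum ≡ 0  ⇒  +1.
Ram(-31, 3) = {3, 31}; no ℚ_3-point on the conic.

[3, 31]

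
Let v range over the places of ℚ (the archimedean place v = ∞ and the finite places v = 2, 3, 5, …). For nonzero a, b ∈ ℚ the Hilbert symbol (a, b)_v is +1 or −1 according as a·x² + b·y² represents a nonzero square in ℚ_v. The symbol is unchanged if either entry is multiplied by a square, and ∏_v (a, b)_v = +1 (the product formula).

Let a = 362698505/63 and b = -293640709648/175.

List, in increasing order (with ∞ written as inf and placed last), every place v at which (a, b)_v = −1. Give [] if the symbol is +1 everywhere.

(a, b) ≡ (41615, -2105719) mod (ℚ^×)²; places V = {2, 3, 5, 7, 11, 13, 19, 23, 29, 41, ∞}.
(a,b)_2: α=0, β=4; u≡7, v≡1 (mod 8); ε(u)ε(v)=1·0, αω(v)=0·0, βω(u)=4·0; sum ≡ 0  ⇒  +1.
(a,b)_11: α=0, u≡6; β=1, v≡4 (mod 11); (6|11)=-1, (4|11)=+1; sign (−1)^0·-1^1·+1^0 = -1.
(a,b)_7: α=-1, u≡4; β=-1, v≡2 (mod 7); (4|7)=+1, (2|7)=+1; sign (−1)^1·+1^-1·+1^-1 = -1.
(a,b)_41: α=1, u≡1; β=1, v≡29 (mod 41); (1|41)=+1, (29|41)=-1; sign (−1)^0·+1^1·-1^1 = -1.
(a,b)_5: α=1, u≡2; β=-2, v≡1 (mod 5); (2|5)=-1, (1|5)=+1; sign (−1)^0·-1^-2·+1^1 = +1.
(a,b)_19: α=2, u≡7; β=2, v≡15 (mod 19); (7|19)=+1, (15|19)=-1; sign (−1)^0·+1^2·-1^2 = +1.
(a,b)_29: α=1, u≡3; β=1, v≡7 (mod 29); (3|29)=-1, (7|29)=+1; sign (−1)^0·-1^1·+1^1 = -1.
(a,b)_∞: sgn(41615)=+, sgn(-2105719)=−, so +1.
(a,b)_23: α=0, u≡3; β=1, v≡17 (mod 23); (3|23)=+1, (17|23)=-1; sign (−1)^0·+1^1·-1^0 = +1.
(a,b)_3: α=-2, u≡2; β=0, v≡2 (mod 3); (2|3)=-1, (2|3)=-1; sign (−1)^0·-1^0·-1^-2 = +1.
(a,b)_13: α=2, u≡6; β=2, v≡2 (mod 13); (6|13)=-1, (2|13)=-1; sign (−1)^0·-1^2·-1^2 = +1.
|Ram(41615, -2105719)| = 4, even; anisotropic at {7, 11, 29, 41}.

[7, 11, 29, 41]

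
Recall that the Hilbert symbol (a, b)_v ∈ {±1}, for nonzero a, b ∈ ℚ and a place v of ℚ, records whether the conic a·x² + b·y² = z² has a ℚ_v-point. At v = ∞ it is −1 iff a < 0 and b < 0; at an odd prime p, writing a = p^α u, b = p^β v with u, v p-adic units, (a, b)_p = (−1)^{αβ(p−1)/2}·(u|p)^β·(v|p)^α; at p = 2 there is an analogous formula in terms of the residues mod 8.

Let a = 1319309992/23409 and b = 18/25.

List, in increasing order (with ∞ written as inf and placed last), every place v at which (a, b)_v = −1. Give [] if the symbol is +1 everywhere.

[2, 11, 19, 29]

(a, b) ≡ (1951642, 2) mod (ℚ^×)²; places V = {2, 3, 5, 7, 11, 13, 17, 19, 23, 29, ∞}.
(a,b)_5: α=0, u≡3; β=-2, v≡3 (mod 5); (3|5)=-1, (3|5)=-1; sign (−1)^0·-1^-2·-1^0 = +1.
(a,b)_3: α=-4, u≡1; β=2, v≡2 (mod 3); (1|3)=+1, (2|3)=-1; sign (−1)^0·+1^2·-1^-4 = +1.
(a,b)_13: α=2, u≡9; β=0, v≡8 (mod 13); (9|13)=+1, (8|13)=-1; sign (−1)^0·+1^0·-1^2 = +1.
(a,b)_∞: sgn(1951642)=+, sgn(2)=+, so +1.
(a,b)_7: α=1, u≡5; β=0, v≡1 (mod 7); (5|7)=-1, (1|7)=+1; sign (−1)^0·-1^0·+1^1 = +1.
(a,b)_2: α=3, β=1; u≡5, v≡1 (mod 8); ε(u)ε(v)=0·0, αω(v)=3·0, βω(u)=1·1; sum ≡ 1  ⇒  -1.
(a,b)_29: α=1, u≡27; β=0, v≡10 (mod 29); (27|29)=-1, (10|29)=-1; sign (−1)^0·-1^0·-1^1 = -1.
(a,b)_11: α=1, u≡4; β=0, v≡6 (mod 11); (4|11)=+1, (6|11)=-1; sign (−1)^0·+1^0·-1^1 = -1.
(a,b)_17: α=-2, u≡8; β=0, v≡15 (mod 17); (8|17)=+1, (15|17)=+1; sign (−1)^0·+1^0·+1^-2 = +1.
(a,b)_19: α=1, u≡6; β=0, v≡3 (mod 19); (6|19)=+1, (3|19)=-1; sign (−1)^0·+1^0·-1^1 = -1.
(a,b)_23: α=1, u≡15; β=0, v≡9 (mod 23); (15|23)=-1, (9|23)=+1; sign (−1)^0·-1^0·+1^1 = +1.
(1951642, 2 / ℚ) ramifies at {2, 11, 19, 29}: a division algebra.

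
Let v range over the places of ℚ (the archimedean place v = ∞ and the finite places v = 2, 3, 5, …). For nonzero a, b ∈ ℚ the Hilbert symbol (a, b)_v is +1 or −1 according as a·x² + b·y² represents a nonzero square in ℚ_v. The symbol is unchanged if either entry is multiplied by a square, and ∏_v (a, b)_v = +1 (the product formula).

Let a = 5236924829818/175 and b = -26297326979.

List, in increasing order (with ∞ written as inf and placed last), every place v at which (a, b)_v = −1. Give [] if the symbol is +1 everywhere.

[2, 11, 17, 41]

Mod squares: a ≡ 75458614, b ≡ -54131. Check v ∈ {∞, 2, 5, 7, 11, 17, 19, 37, 41}.
v=17: a=17^3·(≡1), b=17^2·(≡6) mod 17; (1|17)=+1, (6|17)=-1; (−1)^{3·2·8}·(+1)^2·(-1)^3 = -1.
v=19: a=19^1·(≡10), b=19^1·(≡17) mod 19; (10|19)=-1, (17|19)=+1; (−1)^{1·1·9}·(-1)^1·(+1)^1 = +1.
v=7: a=7^-1·(≡6), b=7^1·(≡4) mod 7; (6|7)=-1, (4|7)=+1; (−1)^{-1·1·3}·(-1)^1·(+1)^-1 = +1.
v=∞: 75458614 > 0 and -54131 < 0  ⇒  (a,b)_∞ = +1.
v=2: v_2(a)=1, v_2(b)=0; units ≡ 3, 5 (mod 8); ε·ε+αω+βω = 1·0+1·1+0·1 ≡ 1  ⇒  (a,b)_2 = -1.
v=41: a=41^3·(≡39), b=41^2·(≡19) mod 41; (39|41)=+1, (19|41)=-1; (−1)^{3·2·20}·(+1)^2·(-1)^3 = -1.
v=11: a=11^1·(≡7), b=11^1·(≡2) mod 11; (7|11)=-1, (2|11)=-1; (−1)^{1·1·5}·(-1)^1·(-1)^1 = -1.
v=5: a=5^-2·(≡4), b=5^0·(≡1) mod 5; (4|5)=+1, (1|5)=+1; (−1)^{-2·0·2}·(+1)^0·(+1)^-2 = +1.
v=37: a=37^1·(≡23), b=37^1·(≡20) mod 37; (23|37)=-1, (20|37)=-1; (−1)^{1·1·18}·(-1)^1·(-1)^1 = +1.
Ram(75458614, -54131) = {2, 11, 17, 41}; no ℚ_2-point on the conic.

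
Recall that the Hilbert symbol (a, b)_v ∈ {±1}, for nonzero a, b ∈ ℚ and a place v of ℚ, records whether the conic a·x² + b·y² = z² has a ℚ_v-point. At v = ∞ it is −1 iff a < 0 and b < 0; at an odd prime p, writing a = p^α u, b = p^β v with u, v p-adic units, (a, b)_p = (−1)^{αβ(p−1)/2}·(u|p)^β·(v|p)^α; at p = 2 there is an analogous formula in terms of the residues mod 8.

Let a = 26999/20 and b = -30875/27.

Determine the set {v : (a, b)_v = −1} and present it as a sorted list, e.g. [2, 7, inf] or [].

(a, b) ≡ (2755, -3705) mod (ℚ^×)²; places V = {2, 3, 5, 7, 13, 19, 29, ∞}.
(a,b)_3: α=0, u≡1; β=-3, v≡1 (mod 3); (1|3)=+1, (1|3)=+1; sign (−1)^0·+1^-3·+1^0 = +1.
(a,b)_2: α=-2, β=0; u≡3, v≡7 (mod 8); ε(u)ε(v)=1·1, αω(v)=-2·0, βω(u)=0·1; sum ≡ 1  ⇒  -1.
(a,b)_7: α=2, u≡2; β=0, v≡5 (mod 7); (2|7)=+1, (5|7)=-1; sign (−1)^0·+1^0·-1^2 = +1.
(a,b)_29: α=1, u≡19; β=0, v≡24 (mod 29); (19|29)=-1, (24|29)=+1; sign (−1)^0·-1^0·+1^1 = +1.
(a,b)_13: α=0, u≡9; β=1, v≡4 (mod 13); (9|13)=+1, (4|13)=+1; sign (−1)^0·+1^1·+1^0 = +1.
(a,b)_19: α=1, u≡15; β=1, v≡13 (mod 19); (15|19)=-1, (13|19)=-1; sign (−1)^1·-1^1·-1^1 = -1.
(a,b)_5: α=-1, u≡1; β=3, v≡4 (mod 5); (1|5)=+1, (4|5)=+1; sign (−1)^0·+1^3·+1^-1 = +1.
(a,b)_∞: sgn(2755)=+, sgn(-3705)=−, so +1.
Ram(2755, -3705) = {2, 19}; no ℚ_2-point on the conic.

[2, 19]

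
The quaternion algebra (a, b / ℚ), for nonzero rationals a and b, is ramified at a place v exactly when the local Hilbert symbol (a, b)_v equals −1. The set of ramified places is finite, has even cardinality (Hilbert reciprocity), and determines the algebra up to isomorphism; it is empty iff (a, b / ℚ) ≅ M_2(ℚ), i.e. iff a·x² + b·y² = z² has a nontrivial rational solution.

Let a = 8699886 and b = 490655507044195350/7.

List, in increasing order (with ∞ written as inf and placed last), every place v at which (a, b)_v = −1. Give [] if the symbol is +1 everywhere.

(a, b) ≡ (1326, 8778) mod (ℚ^×)²; places V = {2, 3, 5, 7, 11, 13, 17, 19, ∞}.
(a,b)_∞: sgn(1326)=+, sgn(8778)=+, so +1.
(a,b)_17: α=1, u≡7; β=4, v≡7 (mod 17); (7|17)=-1, (7|17)=-1; sign (−1)^0·-1^4·-1^1 = -1.
(a,b)_11: α=0, u≡8; β=1, v≡7 (mod 11); (8|11)=-1, (7|11)=-1; sign (−1)^0·-1^1·-1^0 = -1.
(a,b)_5: α=0, u≡1; β=2, v≡2 (mod 5); (1|5)=+1, (2|5)=-1; sign (−1)^0·+1^2·-1^0 = +1.
(a,b)_7: α=0, u≡6; β=-1, v≡4 (mod 7); (6|7)=-1, (4|7)=+1; sign (−1)^0·-1^-1·+1^0 = -1.
(a,b)_13: α=1, u≡8; β=4, v≡3 (mod 13); (8|13)=-1, (3|13)=+1; sign (−1)^0·-1^4·+1^1 = +1.
(a,b)_2: α=1, β=1; u≡7, v≡5 (mod 8); ε(u)ε(v)=1·0, αω(v)=1·1, βω(u)=1·0; sum ≡ 1  ⇒  -1.
(a,b)_19: α=0, u≡14; β=1, v≡1 (mod 19); (14|19)=-1, (1|19)=+1; sign (−1)^0·-1^1·+1^0 = -1.
(a,b)_3: α=9, u≡1; β=9, v≡1 (mod 3); (1|3)=+1, (1|3)=+1; sign (−1)^1·+1^9·+1^9 = -1.
Ram(1326, 8778) = {2, 3, 7, 11, 17, 19}; no ℚ_2-point on the conic.

[2, 3, 7, 11, 17, 19]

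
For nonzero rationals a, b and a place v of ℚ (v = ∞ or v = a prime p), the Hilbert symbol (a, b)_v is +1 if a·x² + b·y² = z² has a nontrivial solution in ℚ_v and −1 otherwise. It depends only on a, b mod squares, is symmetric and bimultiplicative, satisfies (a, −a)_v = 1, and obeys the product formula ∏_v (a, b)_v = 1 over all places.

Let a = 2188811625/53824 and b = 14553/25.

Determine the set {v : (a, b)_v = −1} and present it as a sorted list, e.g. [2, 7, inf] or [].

(a, b) ≡ (36465, 33) mod (ℚ^×)²; places V = {2, 3, 5, 7, 11, 13, 17, 29, ∞}.
(a,b)_13: α=1, u≡10; β=0, v≡7 (mod 13); (10|13)=+1, (7|13)=-1; sign (−1)^0·+1^0·-1^1 = -1.
(a,b)_7: α=4, u≡1; β=2, v≡6 (mod 7); (1|7)=+1, (6|7)=-1; sign (−1)^0·+1^2·-1^4 = +1.
(a,b)_∞: sgn(36465)=+, sgn(33)=+, so +1.
(a,b)_3: α=1, u≡2; β=3, v≡2 (mod 3); (2|3)=-1, (2|3)=-1; sign (−1)^1·-1^3·-1^1 = -1.
(a,b)_2: α=-6, β=0; u≡1, v≡1 (mod 8); ε(u)ε(v)=0·0, αω(v)=-6·0, βω(u)=0·0; sum ≡ 0  ⇒  +1.
(a,b)_5: α=3, u≡2; β=-2, v≡3 (mod 5); (2|5)=-1, (3|5)=-1; sign (−1)^0·-1^-2·-1^3 = -1.
(a,b)_11: α=1, u≡3; β=1, v≡1 (mod 11); (3|11)=+1, (1|11)=+1; sign (−1)^1·+1^1·+1^1 = -1.
(a,b)_29: α=-2, u≡19; β=0, v≡23 (mod 29); (19|29)=-1, (23|29)=+1; sign (−1)^0·-1^0·+1^-2 = +1.
(a,b)_17: α=1, u≡14; β=0, v≡15 (mod 17); (14|17)=-1, (15|17)=+1; sign (−1)^0·-1^0·+1^1 = +1.
|Ram(36465, 33)| = 4, even; anisotropic at {3, 5, 11, 13}.

[3, 5, 11, 13]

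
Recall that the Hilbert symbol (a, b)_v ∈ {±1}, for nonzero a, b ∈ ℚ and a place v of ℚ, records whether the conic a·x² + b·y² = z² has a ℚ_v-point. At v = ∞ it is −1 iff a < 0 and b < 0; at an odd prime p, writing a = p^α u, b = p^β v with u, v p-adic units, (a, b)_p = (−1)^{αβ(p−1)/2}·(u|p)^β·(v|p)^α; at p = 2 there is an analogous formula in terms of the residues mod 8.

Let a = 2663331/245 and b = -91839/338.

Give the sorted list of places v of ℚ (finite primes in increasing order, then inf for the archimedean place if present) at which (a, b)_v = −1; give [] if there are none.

(a, b) ≡ (110055, -1518) mod (ℚ^×)²; places V = {2, 3, 5, 7, 11, 13, 23, 29, ∞}.
(a,b)_5: α=-1, u≡4; β=0, v≡2 (mod 5); (4|5)=+1, (2|5)=-1; sign (−1)^0·+1^0·-1^-1 = -1.
(a,b)_3: α=1, u≡1; β=1, v≡1 (mod 3); (1|3)=+1, (1|3)=+1; sign (−1)^1·+1^1·+1^1 = -1.
(a,b)_11: α=3, u≡7; β=3, v≡1 (mod 11); (7|11)=-1, (1|11)=+1; sign (−1)^1·-1^3·+1^3 = +1.
(a,b)_2: α=0, β=-1; u≡7, v≡1 (mod 8); ε(u)ε(v)=1·0, αω(v)=0·0, βω(u)=-1·0; sum ≡ 0  ⇒  +1.
(a,b)_29: α=1, u≡22; β=0, v≡17 (mod 29); (22|29)=+1, (17|29)=-1; sign (−1)^0·+1^0·-1^1 = -1.
(a,b)_13: α=0, u≡9; β=-2, v≡3 (mod 13); (9|13)=+1, (3|13)=+1; sign (−1)^0·+1^-2·+1^0 = +1.
(a,b)_7: α=-2, u≡4; β=0, v≡4 (mod 7); (4|7)=+1, (4|7)=+1; sign (−1)^0·+1^0·+1^-2 = +1.
(a,b)_23: α=1, u≡1; β=1, v≡2 (mod 23); (1|23)=+1, (2|23)=+1; sign (−1)^1·+1^1·+1^1 = -1.
(a,b)_∞: sgn(110055)=+, sgn(-1518)=−, so +1.
Ram(110055, -1518) = {3, 5, 23, 29}; no ℚ_3-point on the conic.

[3, 5, 23, 29]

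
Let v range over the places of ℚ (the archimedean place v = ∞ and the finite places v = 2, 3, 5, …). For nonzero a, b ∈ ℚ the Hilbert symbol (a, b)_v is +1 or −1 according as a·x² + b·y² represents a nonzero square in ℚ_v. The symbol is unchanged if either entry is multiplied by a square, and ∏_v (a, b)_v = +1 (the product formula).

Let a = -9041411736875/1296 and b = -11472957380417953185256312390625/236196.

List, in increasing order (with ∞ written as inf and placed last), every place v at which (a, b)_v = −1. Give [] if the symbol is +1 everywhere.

[7, 23, 31, inf]

Mod squares: a ≡ -851, b ≡ -3508673. Check v ∈ {∞, 2, 3, 5, 7, 19, 23, 31, 37}.
v=3: a=3^-4·(≡1), b=3^-10·(≡1) mod 3; (1|3)=+1, (1|3)=+1; (−1)^{-4·-10·1}·(+1)^-10·(+1)^-4 = +1.
v=23: a=23^1·(≡1), b=23^3·(≡8) mod 23; (1|23)=+1, (8|23)=+1; (−1)^{1·3·11}·(+1)^3·(+1)^1 = -1.
v=31: a=31^2·(≡15), b=31^5·(≡27) mod 31; (15|31)=-1, (27|31)=-1; (−1)^{2·5·15}·(-1)^5·(-1)^2 = -1.
v=37: a=37^1·(≡20), b=37^3·(≡22) mod 37; (20|37)=-1, (22|37)=-1; (−1)^{1·3·18}·(-1)^3·(-1)^1 = +1.
v=∞: -851 < 0 and -3508673 < 0  ⇒  (a,b)_∞ = -1.
v=7: a=7^2·(≡6), b=7^5·(≡3) mod 7; (6|7)=-1, (3|7)=-1; (−1)^{2·5·3}·(-1)^5·(-1)^2 = -1.
v=19: a=19^2·(≡5), b=19^5·(≡8) mod 19; (5|19)=+1, (8|19)=-1; (−1)^{2·5·9}·(+1)^5·(-1)^2 = +1.
v=5: a=5^4·(≡1), b=5^6·(≡2) mod 5; (1|5)=+1, (2|5)=-1; (−1)^{4·6·2}·(+1)^6·(-1)^4 = +1.
v=2: v_2(a)=-4, v_2(b)=-2; units ≡ 5, 7 (mod 8); ε·ε+αω+βω = 0·1+-4·0+-2·1 ≡ 0  ⇒  (a,b)_2 = +1.
|Ram(-851, -3508673)| = 4, even; anisotropic at {7, 23, 31, ∞}.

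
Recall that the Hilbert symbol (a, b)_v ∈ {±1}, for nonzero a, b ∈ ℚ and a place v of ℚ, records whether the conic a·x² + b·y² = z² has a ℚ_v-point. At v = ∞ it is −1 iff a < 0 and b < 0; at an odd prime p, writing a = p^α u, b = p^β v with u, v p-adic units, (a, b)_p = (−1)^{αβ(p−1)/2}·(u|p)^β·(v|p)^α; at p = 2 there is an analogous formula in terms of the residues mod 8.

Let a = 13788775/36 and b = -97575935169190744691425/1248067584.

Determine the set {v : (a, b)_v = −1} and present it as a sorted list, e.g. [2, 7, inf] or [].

(a, b) ≡ (551551, -78793) mod (ℚ^×)²; places V = {2, 3, 5, 7, 11, 13, 17, 19, 23, 29, 41, ∞}.
(a,b)_3: α=-2, u≡1; β=-2, v≡2 (mod 3); (1|3)=+1, (2|3)=-1; sign (−1)^0·+1^-2·-1^-2 = +1.
(a,b)_13: α=1, u≡7; β=3, v≡10 (mod 13); (7|13)=-1, (10|13)=+1; sign (−1)^0·-1^3·+1^1 = -1.
(a,b)_11: α=1, u≡3; β=5, v≡5 (mod 11); (3|11)=+1, (5|11)=+1; sign (−1)^1·+1^5·+1^1 = -1.
(a,b)_∞: sgn(551551)=+, sgn(-78793)=−, so +1.
(a,b)_41: α=0, u≡28; β=2, v≡18 (mod 41); (28|41)=-1, (18|41)=+1; sign (−1)^0·-1^2·+1^0 = +1.
(a,b)_7: α=1, u≡4; β=2, v≡3 (mod 7); (4|7)=+1, (3|7)=-1; sign (−1)^0·+1^2·-1^1 = -1.
(a,b)_2: α=-2, β=-18; u≡7, v≡7 (mod 8); ε(u)ε(v)=1·1, αω(v)=-2·0, βω(u)=-18·0; sum ≡ 1  ⇒  -1.
(a,b)_17: α=0, u≡12; β=2, v≡15 (mod 17); (12|17)=-1, (15|17)=+1; sign (−1)^0·-1^2·+1^0 = +1.
(a,b)_19: α=1, u≡9; β=1, v≡12 (mod 19); (9|19)=+1, (12|19)=-1; sign (−1)^1·+1^1·-1^1 = +1.
(a,b)_29: α=1, u≡7; β=3, v≡6 (mod 29); (7|29)=+1, (6|29)=+1; sign (−1)^0·+1^3·+1^1 = +1.
(a,b)_23: α=0, u≡7; β=-2, v≡5 (mod 23); (7|23)=-1, (5|23)=-1; sign (−1)^0·-1^-2·-1^0 = +1.
(a,b)_5: α=2, u≡1; β=2, v≡2 (mod 5); (1|5)=+1, (2|5)=-1; sign (−1)^0·+1^2·-1^2 = +1.
|Ram(551551, -78793)| = 4, even; anisotropic at {2, 7, 11, 13}.

[2, 7, 11, 13]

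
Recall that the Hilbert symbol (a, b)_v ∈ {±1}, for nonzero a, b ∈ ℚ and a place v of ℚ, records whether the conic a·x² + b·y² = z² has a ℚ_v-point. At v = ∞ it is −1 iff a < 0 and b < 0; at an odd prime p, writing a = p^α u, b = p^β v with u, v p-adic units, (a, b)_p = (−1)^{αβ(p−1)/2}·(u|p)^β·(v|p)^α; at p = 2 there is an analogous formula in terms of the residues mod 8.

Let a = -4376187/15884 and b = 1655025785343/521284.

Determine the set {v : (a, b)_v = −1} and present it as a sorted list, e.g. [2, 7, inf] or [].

Mod squares: a ≡ -7337, b ≡ 7. Check v ∈ {∞, 2, 3, 7, 11, 19, 23, 29}.
v=7: a=7^0·(≡3), b=7^1·(≡4) mod 7; (3|7)=-1, (4|7)=+1; (−1)^{0·1·3}·(-1)^1·(+1)^0 = -1.
v=23: a=23^1·(≡4), b=23^2·(≡17) mod 23; (4|23)=+1, (17|23)=-1; (−1)^{1·2·11}·(+1)^2·(-1)^1 = -1.
v=29: a=29^1·(≡2), b=29^2·(≡13) mod 29; (2|29)=-1, (13|29)=+1; (−1)^{1·2·14}·(-1)^2·(+1)^1 = +1.
v=11: a=11^-1·(≡3), b=11^0·(≡8) mod 11; (3|11)=+1, (8|11)=-1; (−1)^{-1·0·5}·(+1)^0·(-1)^-1 = -1.
v=3: a=3^8·(≡1), b=3^12·(≡1) mod 3; (1|3)=+1, (1|3)=+1; (−1)^{8·12·1}·(+1)^12·(+1)^8 = +1.
v=2: v_2(a)=-2, v_2(b)=-2; units ≡ 7, 7 (mod 8); ε·ε+αω+βω = 1·1+-2·0+-2·0 ≡ 1  ⇒  (a,b)_2 = -1.
v=∞: -7337 < 0 and 7 > 0  ⇒  (a,b)_∞ = +1.
v=19: a=19^-2·(≡17), b=19^-4·(≡1) mod 19; (17|19)=+1, (1|19)=+1; (−1)^{-2·-4·9}·(+1)^-4·(+1)^-2 = +1.
(-7337, 7 / ℚ) ramifies at {2, 7, 11, 23}: a division algebra.

[2, 7, 11, 23]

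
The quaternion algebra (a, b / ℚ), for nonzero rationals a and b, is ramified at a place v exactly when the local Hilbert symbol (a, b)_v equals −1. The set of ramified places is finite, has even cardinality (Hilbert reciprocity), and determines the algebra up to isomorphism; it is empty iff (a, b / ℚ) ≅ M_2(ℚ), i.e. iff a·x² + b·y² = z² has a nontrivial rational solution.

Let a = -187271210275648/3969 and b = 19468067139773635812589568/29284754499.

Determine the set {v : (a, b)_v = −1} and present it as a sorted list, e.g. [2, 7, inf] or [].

[11, 37]

(a, b) ≡ (-37, 317053) mod (ℚ^×)²; places V = {2, 3, 7, 11, 13, 19, 37, 41, ∞}.
(a,b)_19: α=6, u≡16; β=11, v≡16 (mod 19); (16|19)=+1, (16|19)=+1; sign (−1)^0·+1^11·+1^6 = +1.
(a,b)_37: α=1, u≡28; β=1, v≡35 (mod 37); (28|37)=+1, (35|37)=-1; sign (−1)^0·+1^1·-1^1 = -1.
(a,b)_7: α=-2, u≡3; β=-4, v≡2 (mod 7); (3|7)=-1, (2|7)=+1; sign (−1)^0·-1^-4·+1^-2 = +1.
(a,b)_13: α=0, u≡2; β=-2, v≡10 (mod 13); (2|13)=-1, (10|13)=+1; sign (−1)^0·-1^-2·+1^0 = +1.
(a,b)_3: α=-4, u≡2; β=-8, v≡1 (mod 3); (2|3)=-1, (1|3)=+1; sign (−1)^0·-1^-8·+1^-4 = +1.
(a,b)_2: α=6, β=16; u≡3, v≡5 (mod 8); ε(u)ε(v)=1·0, αω(v)=6·1, βω(u)=16·1; sum ≡ 0  ⇒  +1.
(a,b)_41: α=2, u≡25; β=3, v≡39 (mod 41); (25|41)=+1, (39|41)=+1; sign (−1)^0·+1^3·+1^2 = +1.
(a,b)_11: α=0, u≡2; β=-1, v≡9 (mod 11); (2|11)=-1, (9|11)=+1; sign (−1)^0·-1^-1·+1^0 = -1.
(a,b)_∞: sgn(-37)=−, sgn(317053)=+, so +1.
|Ram(-37, 317053)| = 2, even; anisotropic at {11, 37}.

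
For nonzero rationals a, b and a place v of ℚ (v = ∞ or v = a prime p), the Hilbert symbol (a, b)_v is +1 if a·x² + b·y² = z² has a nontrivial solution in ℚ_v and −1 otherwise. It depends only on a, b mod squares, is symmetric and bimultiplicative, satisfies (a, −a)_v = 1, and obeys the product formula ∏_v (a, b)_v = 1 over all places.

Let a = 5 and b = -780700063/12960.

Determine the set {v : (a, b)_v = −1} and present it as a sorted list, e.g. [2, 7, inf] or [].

[2, 23]

Mod squares: a ≡ 5, b ≡ -48070. Check v ∈ {∞, 2, 3, 5, 11, 13, 19, 23, 31}.
v=2: v_2(a)=0, v_2(b)=-5; units ≡ 5, 5 (mod 8); ε·ε+αω+βω = 0·0+0·1+-5·1 ≡ 1  ⇒  (a,b)_2 = -1.
v=31: a=31^0·(≡5), b=31^2·(≡17) mod 31; (5|31)=+1, (17|31)=-1; (−1)^{0·2·15}·(+1)^2·(-1)^0 = +1.
v=23: a=23^0·(≡5), b=23^1·(≡1) mod 23; (5|23)=-1, (1|23)=+1; (−1)^{0·1·11}·(-1)^1·(+1)^0 = -1.
v=5: a=5^1·(≡1), b=5^-1·(≡1) mod 5; (1|5)=+1, (1|5)=+1; (−1)^{1·-1·2}·(+1)^-1·(+1)^1 = +1.
v=∞: 5 > 0 and -48070 < 0  ⇒  (a,b)_∞ = +1.
v=19: a=19^0·(≡5), b=19^1·(≡9) mod 19; (5|19)=+1, (9|19)=+1; (−1)^{0·1·9}·(+1)^1·(+1)^0 = +1.
v=3: a=3^0·(≡2), b=3^-4·(≡2) mod 3; (2|3)=-1, (2|3)=-1; (−1)^{0·-4·1}·(-1)^-4·(-1)^0 = +1.
v=13: a=13^0·(≡5), b=13^2·(≡3) mod 13; (5|13)=-1, (3|13)=+1; (−1)^{0·2·6}·(-1)^2·(+1)^0 = +1.
v=11: a=11^0·(≡5), b=11^1·(≡2) mod 11; (5|11)=+1, (2|11)=-1; (−1)^{0·1·5}·(+1)^1·(-1)^0 = +1.
Ram(5, -48070) = {2, 23}; no ℚ_2-point on the conic.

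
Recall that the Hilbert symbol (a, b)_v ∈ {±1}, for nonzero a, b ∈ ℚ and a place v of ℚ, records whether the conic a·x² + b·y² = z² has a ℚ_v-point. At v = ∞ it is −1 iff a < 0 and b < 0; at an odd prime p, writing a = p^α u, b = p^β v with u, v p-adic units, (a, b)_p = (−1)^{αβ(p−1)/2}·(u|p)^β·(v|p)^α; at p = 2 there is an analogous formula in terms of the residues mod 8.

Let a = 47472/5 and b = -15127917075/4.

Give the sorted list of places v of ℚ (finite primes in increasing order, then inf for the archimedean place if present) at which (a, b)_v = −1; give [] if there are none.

(a, b) ≡ (14835, -36363) mod (ℚ^×)²; places V = {2, 3, 5, 17, 23, 31, 43, ∞}.
(a,b)_2: α=4, β=-2; u≡3, v≡5 (mod 8); ε(u)ε(v)=1·0, αω(v)=4·1, βω(u)=-2·1; sum ≡ 0  ⇒  +1.
(a,b)_∞: sgn(14835)=+, sgn(-36363)=−, so +1.
(a,b)_5: α=-1, u≡2; β=2, v≡3 (mod 5); (2|5)=-1, (3|5)=-1; sign (−1)^0·-1^2·-1^-1 = -1.
(a,b)_17: α=0, u≡5; β=1, v≡5 (mod 17); (5|17)=-1, (5|17)=-1; sign (−1)^0·-1^1·-1^0 = -1.
(a,b)_31: α=0, u≡27; β=1, v≡14 (mod 31); (27|31)=-1, (14|31)=+1; sign (−1)^0·-1^1·+1^0 = -1.
(a,b)_23: α=1, u≡8; β=1, v≡13 (mod 23); (8|23)=+1, (13|23)=+1; sign (−1)^1·+1^1·+1^1 = -1.
(a,b)_3: α=1, u≡1; β=3, v≡2 (mod 3); (1|3)=+1, (2|3)=-1; sign (−1)^1·+1^3·-1^1 = +1.
(a,b)_43: α=1, u≡23; β=2, v≡16 (mod 43); (23|43)=+1, (16|43)=+1; sign (−1)^0·+1^2·+1^1 = +1.
(14835, -36363 / ℚ) ramifies at {5, 17, 23, 31}: a division algebra.

[5, 17, 23, 31]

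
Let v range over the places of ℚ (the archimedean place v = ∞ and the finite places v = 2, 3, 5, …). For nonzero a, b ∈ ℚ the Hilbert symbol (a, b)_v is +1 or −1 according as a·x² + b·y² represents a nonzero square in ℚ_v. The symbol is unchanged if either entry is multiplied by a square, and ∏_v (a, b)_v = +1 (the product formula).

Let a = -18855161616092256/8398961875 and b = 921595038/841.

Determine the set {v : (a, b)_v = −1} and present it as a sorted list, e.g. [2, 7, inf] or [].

[2, 13]

(a, b) ≡ (-54834, 383838) mod (ℚ^×)²; places V = {2, 3, 5, 7, 13, 19, 23, 29, 37, ∞}.
(a,b)_7: α=6, u≡1; β=5, v≡3 (mod 7); (1|7)=+1, (3|7)=-1; sign (−1)^0·+1^5·-1^6 = +1.
(a,b)_13: α=1, u≡7; β=1, v≡3 (mod 13); (7|13)=-1, (3|13)=+1; sign (−1)^0·-1^1·+1^1 = -1.
(a,b)_37: α=1, u≡6; β=1, v≡13 (mod 37); (6|37)=-1, (13|37)=-1; sign (−1)^0·-1^1·-1^1 = +1.
(a,b)_5: α=-4, u≡1; β=0, v≡3 (mod 5); (1|5)=+1, (3|5)=-1; sign (−1)^0·+1^0·-1^-4 = +1.
(a,b)_∞: sgn(-54834)=−, sgn(383838)=+, so +1.
(a,b)_2: α=5, β=1; u≡7, v≡7 (mod 8); ε(u)ε(v)=1·1, αω(v)=5·0, βω(u)=1·0; sum ≡ 1  ⇒  -1.
(a,b)_19: α=-1, u≡10; β=1, v≡7 (mod 19); (10|19)=-1, (7|19)=+1; sign (−1)^1·-1^1·+1^-1 = +1.
(a,b)_3: α=9, u≡1; β=1, v≡2 (mod 3); (1|3)=+1, (2|3)=-1; sign (−1)^1·+1^1·-1^9 = +1.
(a,b)_23: α=2, u≡10; β=0, v≡15 (mod 23); (10|23)=-1, (15|23)=-1; sign (−1)^0·-1^0·-1^2 = +1.
(a,b)_29: α=-4, u≡25; β=-2, v≡7 (mod 29); (25|29)=+1, (7|29)=+1; sign (−1)^0·+1^-2·+1^-4 = +1.
(-54834, 383838 / ℚ) ramifies at {2, 13}: a division algebra.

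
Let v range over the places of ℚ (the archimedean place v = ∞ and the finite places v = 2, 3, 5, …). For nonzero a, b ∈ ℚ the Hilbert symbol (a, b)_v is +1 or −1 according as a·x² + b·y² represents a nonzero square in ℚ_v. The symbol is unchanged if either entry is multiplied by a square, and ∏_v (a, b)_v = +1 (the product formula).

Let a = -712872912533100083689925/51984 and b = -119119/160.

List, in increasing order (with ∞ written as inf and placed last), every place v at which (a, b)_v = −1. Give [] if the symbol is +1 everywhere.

[2, 5, 11, inf]

Mod squares: a ≡ -77, b ≡ -24310. Check v ∈ {∞, 2, 3, 5, 7, 11, 13, 17, 19, 43}.
v=5: a=5^2·(≡2), b=5^-1·(≡3) mod 5; (2|5)=-1, (3|5)=-1; (−1)^{2·-1·2}·(-1)^-1·(-1)^2 = -1.
v=13: a=13^4·(≡10), b=13^1·(≡7) mod 13; (10|13)=+1, (7|13)=-1; (−1)^{4·1·6}·(+1)^1·(-1)^4 = +1.
v=7: a=7^5·(≡5), b=7^2·(≡2) mod 7; (5|7)=-1, (2|7)=+1; (−1)^{5·2·3}·(-1)^2·(+1)^5 = +1.
v=43: a=43^2·(≡24), b=43^0·(≡33) mod 43; (24|43)=+1, (33|43)=-1; (−1)^{2·0·21}·(+1)^0·(-1)^2 = +1.
v=3: a=3^-2·(≡1), b=3^0·(≡2) mod 3; (1|3)=+1, (2|3)=-1; (−1)^{-2·0·1}·(+1)^0·(-1)^-2 = +1.
v=11: a=11^3·(≡1), b=11^1·(≡1) mod 11; (1|11)=+1, (1|11)=+1; (−1)^{3·1·5}·(+1)^1·(+1)^3 = -1.
v=∞: -77 < 0 and -24310 < 0  ⇒  (a,b)_∞ = -1.
v=19: a=19^-2·(≡18), b=19^0·(≡18) mod 19; (18|19)=-1, (18|19)=-1; (−1)^{-2·0·9}·(-1)^0·(-1)^-2 = +1.
v=2: v_2(a)=-4, v_2(b)=-5; units ≡ 3, 5 (mod 8); ε·ε+αω+βω = 1·0+-4·1+-5·1 ≡ 1  ⇒  (a,b)_2 = -1.
v=17: a=17^6·(≡4), b=17^1·(≡2) mod 17; (4|17)=+1, (2|17)=+1; (−1)^{6·1·8}·(+1)^1·(+1)^6 = +1.
(-77, -24310 / ℚ) ramifies at {2, 5, 11, ∞}: a division algebra.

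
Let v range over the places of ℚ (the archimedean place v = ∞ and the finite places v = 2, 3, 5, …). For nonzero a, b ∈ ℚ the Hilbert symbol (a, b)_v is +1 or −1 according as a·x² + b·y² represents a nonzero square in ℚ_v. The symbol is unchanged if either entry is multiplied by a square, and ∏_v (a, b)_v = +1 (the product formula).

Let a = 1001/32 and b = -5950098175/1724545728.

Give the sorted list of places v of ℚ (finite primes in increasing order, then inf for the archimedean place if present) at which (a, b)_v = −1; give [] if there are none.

[2, 13]

(a, b) ≡ (2002, -21) mod (ℚ^×)²; places V = {2, 3, 5, 7, 11, 13, 17, 37, ∞}.
(a,b)_11: α=1, u≡8; β=0, v≡3 (mod 11); (8|11)=-1, (3|11)=+1; sign (−1)^0·-1^0·+1^1 = +1.
(a,b)_2: α=-5, β=-6; u≡1, v≡3 (mod 8); ε(u)ε(v)=0·1, αω(v)=-5·1, βω(u)=-6·0; sum ≡ 1  ⇒  -1.
(a,b)_3: α=0, u≡1; β=-9, v≡2 (mod 3); (1|3)=+1, (2|3)=-1; sign (−1)^0·+1^-9·-1^0 = +1.
(a,b)_∞: sgn(2002)=+, sgn(-21)=−, so +1.
(a,b)_17: α=0, u≡1; β=2, v≡1 (mod 17); (1|17)=+1, (1|17)=+1; sign (−1)^0·+1^2·+1^0 = +1.
(a,b)_37: α=0, u≡7; β=-2, v≡3 (mod 37); (7|37)=+1, (3|37)=+1; sign (−1)^0·+1^-2·+1^0 = +1.
(a,b)_13: α=1, u≡2; β=0, v≡2 (mod 13); (2|13)=-1, (2|13)=-1; sign (−1)^0·-1^0·-1^1 = -1.
(a,b)_5: α=0, u≡3; β=2, v≡1 (mod 5); (3|5)=-1, (1|5)=+1; sign (−1)^0·-1^2·+1^0 = +1.
(a,b)_7: α=1, u≡6; β=7, v≡2 (mod 7); (6|7)=-1, (2|7)=+1; sign (−1)^1·-1^7·+1^1 = +1.
|Ram(2002, -21)| = 2, even; anisotropic at {2, 13}.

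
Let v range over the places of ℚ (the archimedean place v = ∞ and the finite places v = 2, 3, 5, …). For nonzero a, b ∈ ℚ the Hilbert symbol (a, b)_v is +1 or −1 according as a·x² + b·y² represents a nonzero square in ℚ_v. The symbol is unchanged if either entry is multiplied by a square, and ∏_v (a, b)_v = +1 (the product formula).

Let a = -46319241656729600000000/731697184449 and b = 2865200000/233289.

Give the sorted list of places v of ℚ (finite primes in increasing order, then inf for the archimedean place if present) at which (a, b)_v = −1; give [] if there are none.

[13, 29]

Mod squares: a ≡ -551, b ≡ 71630. Check v ∈ {∞, 2, 3, 5, 7, 11, 13, 19, 23, 29}.
v=2: v_2(a)=22, v_2(b)=7; units ≡ 1, 7 (mod 8); ε·ε+αω+βω = 0·1+22·0+7·0 ≡ 0  ⇒  (a,b)_2 = +1.
v=7: a=7^-4·(≡1), b=7^-2·(≡5) mod 7; (1|7)=+1, (5|7)=-1; (−1)^{-4·-2·3}·(+1)^-2·(-1)^-4 = +1.
v=∞: -551 < 0 and 71630 > 0  ⇒  (a,b)_∞ = +1.
v=19: a=19^3·(≡11), b=19^1·(≡3) mod 19; (11|19)=+1, (3|19)=-1; (−1)^{3·1·9}·(+1)^1·(-1)^3 = +1.
v=13: a=13^2·(≡5), b=13^1·(≡7) mod 13; (5|13)=-1, (7|13)=-1; (−1)^{2·1·6}·(-1)^1·(-1)^2 = -1.
v=23: a=23^-4·(≡12), b=23^-2·(≡6) mod 23; (12|23)=+1, (6|23)=+1; (−1)^{-4·-2·11}·(+1)^-2·(+1)^-4 = +1.
v=5: a=5^8·(≡1), b=5^5·(≡1) mod 5; (1|5)=+1, (1|5)=+1; (−1)^{8·5·2}·(+1)^5·(+1)^8 = +1.
v=29: a=29^3·(≡8), b=29^1·(≡28) mod 29; (8|29)=-1, (28|29)=+1; (−1)^{3·1·14}·(-1)^1·(+1)^3 = -1.
v=11: a=11^-2·(≡7), b=11^0·(≡3) mod 11; (7|11)=-1, (3|11)=+1; (−1)^{-2·0·5}·(-1)^0·(+1)^-2 = +1.
v=3: a=3^-2·(≡1), b=3^-2·(≡2) mod 3; (1|3)=+1, (2|3)=-1; (−1)^{-2·-2·1}·(+1)^-2·(-1)^-2 = +1.
Ram(-551, 71630) = {13, 29}; no ℚ_13-point on the conic.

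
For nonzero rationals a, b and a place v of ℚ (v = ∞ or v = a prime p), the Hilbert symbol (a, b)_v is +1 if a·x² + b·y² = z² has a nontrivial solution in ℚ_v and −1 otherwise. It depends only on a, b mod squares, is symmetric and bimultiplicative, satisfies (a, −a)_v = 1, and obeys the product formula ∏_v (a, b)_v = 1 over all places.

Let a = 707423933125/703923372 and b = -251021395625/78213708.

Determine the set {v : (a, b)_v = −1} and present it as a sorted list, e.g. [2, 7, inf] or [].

[3, 11]

Mod squares: a ≡ 39, b ≡ -13299. Check v ∈ {∞, 2, 3, 5, 7, 11, 13, 23, 31, 37, 43}.
v=23: a=23^-2·(≡6), b=23^-2·(≡12) mod 23; (6|23)=+1, (12|23)=+1; (−1)^{-2·-2·11}·(+1)^-2·(+1)^-2 = +1.
v=37: a=37^-2·(≡32), b=37^-2·(≡10) mod 37; (32|37)=-1, (10|37)=+1; (−1)^{-2·-2·18}·(-1)^-2·(+1)^-2 = +1.
v=43: a=43^2·(≡8), b=43^2·(≡23) mod 43; (8|43)=-1, (23|43)=+1; (−1)^{2·2·21}·(-1)^2·(+1)^2 = +1.
v=13: a=13^1·(≡1), b=13^1·(≡1) mod 13; (1|13)=+1, (1|13)=+1; (−1)^{1·1·6}·(+1)^1·(+1)^1 = +1.
v=7: a=7^2·(≡2), b=7^2·(≡4) mod 7; (2|7)=+1, (4|7)=+1; (−1)^{2·2·3}·(+1)^2·(+1)^2 = +1.
v=11: a=11^0·(≡7), b=11^1·(≡4) mod 11; (7|11)=-1, (4|11)=+1; (−1)^{0·1·5}·(-1)^1·(+1)^0 = -1.
v=3: a=3^-5·(≡1), b=3^-3·(≡1) mod 3; (1|3)=+1, (1|3)=+1; (−1)^{-5·-3·1}·(+1)^-3·(+1)^-5 = -1.
v=∞: 39 > 0 and -13299 < 0  ⇒  (a,b)_∞ = +1.
v=5: a=5^4·(≡4), b=5^4·(≡4) mod 5; (4|5)=+1, (4|5)=+1; (−1)^{4·4·2}·(+1)^4·(+1)^4 = +1.
v=2: v_2(a)=-2, v_2(b)=-2; units ≡ 7, 5 (mod 8); ε·ε+αω+βω = 1·0+-2·1+-2·0 ≡ 0  ⇒  (a,b)_2 = +1.
v=31: a=31^2·(≡7), b=31^1·(≡20) mod 31; (7|31)=+1, (20|31)=+1; (−1)^{2·1·15}·(+1)^1·(+1)^2 = +1.
(39, -13299 / ℚ) ramifies at {3, 11}: a division algebra.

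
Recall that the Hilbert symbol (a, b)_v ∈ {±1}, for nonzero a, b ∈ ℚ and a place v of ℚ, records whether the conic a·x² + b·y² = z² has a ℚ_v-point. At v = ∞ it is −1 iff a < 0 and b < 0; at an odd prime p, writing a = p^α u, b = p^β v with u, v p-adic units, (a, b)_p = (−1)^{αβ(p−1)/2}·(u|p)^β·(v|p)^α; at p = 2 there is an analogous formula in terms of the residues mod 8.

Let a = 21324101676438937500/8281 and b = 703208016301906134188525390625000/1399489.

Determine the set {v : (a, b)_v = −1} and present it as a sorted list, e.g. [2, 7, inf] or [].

[3, 29]

(a, b) ≡ (47, 199578) mod (ℚ^×)²; places V = {2, 3, 5, 7, 13, 29, 31, 37, 47, ∞}.
(a,b)_37: α=2, u≡21; β=3, v≡24 (mod 37); (21|37)=+1, (24|37)=-1; sign (−1)^0·+1^3·-1^2 = +1.
(a,b)_29: α=2, u≡17; β=3, v≡20 (mod 29); (17|29)=-1, (20|29)=+1; sign (−1)^0·-1^3·+1^2 = -1.
(a,b)_3: α=8, u≡2; β=11, v≡1 (mod 3); (2|3)=-1, (1|3)=+1; sign (−1)^0·-1^11·+1^8 = -1.
(a,b)_2: α=2, β=3; u≡7, v≡5 (mod 8); ε(u)ε(v)=1·0, αω(v)=2·1, βω(u)=3·0; sum ≡ 0  ⇒  +1.
(a,b)_31: α=2, u≡14; β=3, v≡22 (mod 31); (14|31)=+1, (22|31)=-1; sign (−1)^0·+1^3·-1^2 = +1.
(a,b)_7: α=-2, u≡5; β=-2, v≡4 (mod 7); (5|7)=-1, (4|7)=+1; sign (−1)^0·-1^-2·+1^-2 = +1.
(a,b)_47: α=1, u≡1; β=2, v≡21 (mod 47); (1|47)=+1, (21|47)=+1; sign (−1)^0·+1^2·+1^1 = +1.
(a,b)_5: α=6, u≡2; β=14, v≡2 (mod 5); (2|5)=-1, (2|5)=-1; sign (−1)^0·-1^14·-1^6 = +1.
(a,b)_13: α=-2, u≡2; β=-4, v≡2 (mod 13); (2|13)=-1, (2|13)=-1; sign (−1)^0·-1^-4·-1^-2 = +1.
(a,b)_∞: sgn(47)=+, sgn(199578)=+, so +1.
|Ram(47, 199578)| = 2, even; anisotropic at {3, 29}.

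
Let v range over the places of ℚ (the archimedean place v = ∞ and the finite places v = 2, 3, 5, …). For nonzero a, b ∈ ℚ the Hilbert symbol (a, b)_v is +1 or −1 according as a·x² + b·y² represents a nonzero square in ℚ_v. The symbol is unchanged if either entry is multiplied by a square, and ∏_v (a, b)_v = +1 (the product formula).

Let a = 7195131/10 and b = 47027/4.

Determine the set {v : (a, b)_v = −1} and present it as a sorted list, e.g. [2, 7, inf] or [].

[5, 17, 37, 41]

(a, b) ≡ (7994590, 47027) mod (ℚ^×)²; places V = {2, 3, 5, 17, 31, 37, 41, ∞}.
(a,b)_37: α=1, u≡25; β=1, v≡31 (mod 37); (25|37)=+1, (31|37)=-1; sign (−1)^0·+1^1·-1^1 = -1.
(a,b)_3: α=2, u≡1; β=0, v≡2 (mod 3); (1|3)=+1, (2|3)=-1; sign (−1)^0·+1^0·-1^2 = +1.
(a,b)_17: α=1, u≡13; β=0, v≡14 (mod 17); (13|17)=+1, (14|17)=-1; sign (−1)^0·+1^0·-1^1 = -1.
(a,b)_5: α=-1, u≡3; β=0, v≡3 (mod 5); (3|5)=-1, (3|5)=-1; sign (−1)^0·-1^0·-1^-1 = -1.
(a,b)_∞: sgn(7994590)=+, sgn(47027)=+, so +1.
(a,b)_41: α=1, u≡38; β=1, v≡10 (mod 41); (38|41)=-1, (10|41)=+1; sign (−1)^0·-1^1·+1^1 = -1.
(a,b)_2: α=-1, β=-2; u≡7, v≡3 (mod 8); ε(u)ε(v)=1·1, αω(v)=-1·1, βω(u)=-2·0; sum ≡ 0  ⇒  +1.
(a,b)_31: α=1, u≡19; β=1, v≡15 (mod 31); (19|31)=+1, (15|31)=-1; sign (−1)^1·+1^1·-1^1 = +1.
(7994590, 47027 / ℚ) ramifies at {5, 17, 37, 41}: a division algebra.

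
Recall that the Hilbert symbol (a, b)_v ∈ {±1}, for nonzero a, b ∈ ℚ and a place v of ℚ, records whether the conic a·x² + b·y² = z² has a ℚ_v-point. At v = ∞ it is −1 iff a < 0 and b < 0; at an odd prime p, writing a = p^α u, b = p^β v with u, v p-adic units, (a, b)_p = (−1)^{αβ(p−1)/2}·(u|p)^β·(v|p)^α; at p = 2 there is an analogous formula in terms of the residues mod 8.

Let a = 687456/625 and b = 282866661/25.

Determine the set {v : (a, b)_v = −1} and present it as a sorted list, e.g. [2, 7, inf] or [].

(a, b) ≡ (4774, 589) mod (ℚ^×)²; places V = {2, 3, 5, 7, 11, 19, 31, ∞}.
(a,b)_∞: sgn(4774)=+, sgn(589)=+, so +1.
(a,b)_3: α=2, u≡1; β=4, v≡1 (mod 3); (1|3)=+1, (1|3)=+1; sign (−1)^0·+1^4·+1^2 = +1.
(a,b)_11: α=1, u≡3; β=2, v≡7 (mod 11); (3|11)=+1, (7|11)=-1; sign (−1)^0·+1^2·-1^1 = -1.
(a,b)_7: α=1, u≡6; β=2, v≡2 (mod 7); (6|7)=-1, (2|7)=+1; sign (−1)^0·-1^2·+1^1 = +1.
(a,b)_31: α=1, u≡27; β=1, v≡25 (mod 31); (27|31)=-1, (25|31)=+1; sign (−1)^1·-1^1·+1^1 = +1.
(a,b)_19: α=0, u≡1; β=1, v≡10 (mod 19); (1|19)=+1, (10|19)=-1; sign (−1)^0·+1^1·-1^0 = +1.
(a,b)_2: α=5, β=0; u≡3, v≡5 (mod 8); ε(u)ε(v)=1·0, αω(v)=5·1, βω(u)=0·1; sum ≡ 1  ⇒  -1.
(a,b)_5: α=-4, u≡1; β=-2, v≡1 (mod 5); (1|5)=+1, (1|5)=+1; sign (−1)^0·+1^-2·+1^-4 = +1.
|Ram(4774, 589)| = 2, even; anisotropic at {2, 11}.

[2, 11]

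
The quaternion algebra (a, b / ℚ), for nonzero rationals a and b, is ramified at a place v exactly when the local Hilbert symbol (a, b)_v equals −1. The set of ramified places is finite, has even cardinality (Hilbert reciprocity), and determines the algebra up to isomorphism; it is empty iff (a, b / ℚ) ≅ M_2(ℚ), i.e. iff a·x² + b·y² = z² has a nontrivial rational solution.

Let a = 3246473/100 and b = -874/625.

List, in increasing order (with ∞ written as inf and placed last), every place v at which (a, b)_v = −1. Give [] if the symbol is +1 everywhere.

(a, b) ≡ (17, -874) mod (ℚ^×)²; places V = {2, 5, 17, 19, 23, ∞}.
(a,b)_23: α=2, u≡11; β=1, v≡2 (mod 23); (11|23)=-1, (2|23)=+1; sign (−1)^0·-1^1·+1^2 = -1.
(a,b)_5: α=-2, u≡2; β=-4, v≡1 (mod 5); (2|5)=-1, (1|5)=+1; sign (−1)^0·-1^-4·+1^-2 = +1.
(a,b)_17: α=1, u≡13; β=0, v≡6 (mod 17); (13|17)=+1, (6|17)=-1; sign (−1)^0·+1^0·-1^1 = -1.
(a,b)_∞: sgn(17)=+, sgn(-874)=−, so +1.
(a,b)_19: α=2, u≡5; β=1, v≡4 (mod 19); (5|19)=+1, (4|19)=+1; sign (−1)^0·+1^1·+1^2 = +1.
(a,b)_2: α=-2, β=1; u≡1, v≡3 (mod 8); ε(u)ε(v)=0·1, αω(v)=-2·1, βω(u)=1·0; sum ≡ 0  ⇒  +1.
|Ram(17, -874)| = 2, even; anisotropic at {17, 23}.

[17, 23]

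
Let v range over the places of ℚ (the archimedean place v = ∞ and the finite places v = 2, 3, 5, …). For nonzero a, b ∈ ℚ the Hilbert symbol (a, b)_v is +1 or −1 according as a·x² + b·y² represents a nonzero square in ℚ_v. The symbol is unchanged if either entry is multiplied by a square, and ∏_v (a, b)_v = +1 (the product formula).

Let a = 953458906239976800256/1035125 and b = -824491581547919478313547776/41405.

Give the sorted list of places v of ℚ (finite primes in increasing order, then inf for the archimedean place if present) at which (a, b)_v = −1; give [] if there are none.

(a, b) ≡ (95, -3840470) mod (ℚ^×)²; places V = {2, 5, 7, 13, 17, 19, 29, 37, 41, ∞}.
(a,b)_5: α=-3, u≡1; β=-1, v≡4 (mod 5); (1|5)=+1, (4|5)=+1; sign (−1)^0·+1^-1·+1^-3 = +1.
(a,b)_29: α=2, u≡10; β=3, v≡22 (mod 29); (10|29)=-1, (22|29)=+1; sign (−1)^0·-1^3·+1^2 = -1.
(a,b)_∞: sgn(95)=+, sgn(-3840470)=−, so +1.
(a,b)_41: α=2, u≡12; β=3, v≡14 (mod 41); (12|41)=-1, (14|41)=-1; sign (−1)^0·-1^3·-1^2 = -1.
(a,b)_2: α=16, β=11; u≡7, v≡5 (mod 8); ε(u)ε(v)=1·0, αω(v)=16·1, βω(u)=11·0; sum ≡ 0  ⇒  +1.
(a,b)_7: α=-2, u≡2; β=-2, v≡3 (mod 7); (2|7)=+1, (3|7)=-1; sign (−1)^0·+1^-2·-1^-2 = +1.
(a,b)_13: α=-2, u≡4; β=-2, v≡12 (mod 13); (4|13)=+1, (12|13)=+1; sign (−1)^0·+1^-2·+1^-2 = +1.
(a,b)_37: α=4, u≡12; β=6, v≡31 (mod 37); (12|37)=+1, (31|37)=-1; sign (−1)^0·+1^6·-1^4 = +1.
(a,b)_17: α=2, u≡5; β=3, v≡7 (mod 17); (5|17)=-1, (7|17)=-1; sign (−1)^0·-1^3·-1^2 = -1.
(a,b)_19: α=1, u≡9; β=1, v≡11 (mod 19); (9|19)=+1, (11|19)=+1; sign (−1)^1·+1^1·+1^1 = -1.
|Ram(95, -3840470)| = 4, even; anisotropic at {17, 19, 29, 41}.

[17, 19, 29, 41]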